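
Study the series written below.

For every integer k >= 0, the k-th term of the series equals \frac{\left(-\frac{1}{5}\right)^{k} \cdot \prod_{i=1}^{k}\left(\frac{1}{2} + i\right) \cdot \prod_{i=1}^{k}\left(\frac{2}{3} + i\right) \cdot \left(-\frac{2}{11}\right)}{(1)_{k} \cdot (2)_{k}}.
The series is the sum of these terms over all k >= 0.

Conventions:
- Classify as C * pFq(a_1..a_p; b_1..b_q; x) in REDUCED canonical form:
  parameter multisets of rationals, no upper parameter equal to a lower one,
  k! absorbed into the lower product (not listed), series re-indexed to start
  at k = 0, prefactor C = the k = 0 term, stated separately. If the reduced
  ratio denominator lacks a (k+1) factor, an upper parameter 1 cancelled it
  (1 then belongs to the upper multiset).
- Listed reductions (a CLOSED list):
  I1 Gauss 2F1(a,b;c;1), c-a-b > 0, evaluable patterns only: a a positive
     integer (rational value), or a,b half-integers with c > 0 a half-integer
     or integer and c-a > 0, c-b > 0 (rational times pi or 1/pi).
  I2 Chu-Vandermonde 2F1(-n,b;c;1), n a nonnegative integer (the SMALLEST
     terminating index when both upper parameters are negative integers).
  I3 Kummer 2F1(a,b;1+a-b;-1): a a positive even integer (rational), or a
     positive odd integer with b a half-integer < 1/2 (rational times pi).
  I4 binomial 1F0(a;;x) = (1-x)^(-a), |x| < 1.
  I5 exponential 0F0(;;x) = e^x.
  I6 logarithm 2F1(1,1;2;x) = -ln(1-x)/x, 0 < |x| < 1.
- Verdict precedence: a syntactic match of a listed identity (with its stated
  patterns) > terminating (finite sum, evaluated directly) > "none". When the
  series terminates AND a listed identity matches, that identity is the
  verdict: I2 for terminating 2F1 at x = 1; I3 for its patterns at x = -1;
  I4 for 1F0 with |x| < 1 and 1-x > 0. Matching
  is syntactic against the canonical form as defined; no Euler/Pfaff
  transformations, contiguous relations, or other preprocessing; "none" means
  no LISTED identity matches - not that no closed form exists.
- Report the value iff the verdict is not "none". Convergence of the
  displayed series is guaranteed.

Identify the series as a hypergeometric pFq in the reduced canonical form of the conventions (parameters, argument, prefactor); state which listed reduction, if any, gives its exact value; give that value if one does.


With C = -\frac{2}{11}: the canonical form is 2F1(\frac{3}{2}, \frac{5}{3}; 2; -\frac{1}{5}). Verdict: none here - no I1-I6 shape fits x = -\frac{1}{5} with lower {2}.

Structural cue: from the first term -\frac{2}{11}: the running product (prefactor -2/11) telescopes to a rising factorial.
Consecutive-term ratio: r(k) = -\frac{1}{5} * (k+\frac{3}{2}) (k+\frac{5}{3}) / [(k+2) (k+1)] - rational in k. x = -\frac{1}{5}; t_0 = -\frac{2}{11}; negate the roots.


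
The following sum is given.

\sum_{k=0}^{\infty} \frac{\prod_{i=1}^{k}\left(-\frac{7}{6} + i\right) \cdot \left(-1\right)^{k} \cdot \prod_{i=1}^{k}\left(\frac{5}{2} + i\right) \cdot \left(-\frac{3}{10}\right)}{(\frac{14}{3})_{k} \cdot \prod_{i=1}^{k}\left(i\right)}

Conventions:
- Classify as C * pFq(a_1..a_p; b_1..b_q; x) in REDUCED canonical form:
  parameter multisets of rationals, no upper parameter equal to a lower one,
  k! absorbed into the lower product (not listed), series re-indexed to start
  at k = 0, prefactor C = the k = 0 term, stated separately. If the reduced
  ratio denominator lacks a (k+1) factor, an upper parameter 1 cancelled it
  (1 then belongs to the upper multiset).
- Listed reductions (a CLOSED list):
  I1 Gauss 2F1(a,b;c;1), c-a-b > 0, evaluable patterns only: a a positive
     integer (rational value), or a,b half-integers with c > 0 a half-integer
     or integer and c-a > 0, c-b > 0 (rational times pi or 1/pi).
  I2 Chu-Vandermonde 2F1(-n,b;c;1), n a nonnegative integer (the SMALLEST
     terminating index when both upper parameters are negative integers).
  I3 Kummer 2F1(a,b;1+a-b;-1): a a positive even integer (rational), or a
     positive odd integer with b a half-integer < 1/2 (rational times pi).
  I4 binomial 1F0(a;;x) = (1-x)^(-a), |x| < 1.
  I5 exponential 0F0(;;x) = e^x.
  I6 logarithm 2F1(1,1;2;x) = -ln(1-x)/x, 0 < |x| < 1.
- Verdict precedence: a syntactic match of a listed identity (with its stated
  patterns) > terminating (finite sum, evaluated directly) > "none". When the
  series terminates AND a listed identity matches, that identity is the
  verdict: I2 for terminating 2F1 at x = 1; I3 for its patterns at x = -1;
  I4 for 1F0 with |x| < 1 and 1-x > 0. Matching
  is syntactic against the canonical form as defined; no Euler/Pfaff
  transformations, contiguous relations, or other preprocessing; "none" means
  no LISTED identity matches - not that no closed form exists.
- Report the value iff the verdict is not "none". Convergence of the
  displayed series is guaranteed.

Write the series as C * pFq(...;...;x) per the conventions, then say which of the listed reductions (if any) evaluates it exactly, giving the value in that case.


x = -1 here; the reduced form reads 2F1, upper {-\frac{1}{6}, \frac{7}{2}}, lower {\frac{14}{3}}, C = -\frac{3}{10}. Verdict: none - at argument -1 the multisets {-\frac{1}{6}, \frac{7}{2}} ; {\frac{14}{3}} match no listed identity.

First insight: with t_0 = -\frac{3}{10}, the running product (C = -3/10) telescopes to a rising factorial.
Ratio: r(k) = -1 * (k-\frac{1}{6}) (k+\frac{7}{2}) / [(k+\frac{14}{3}) (k+1)] - rational; roots negated = parameters, x = -1, C = -\frac{3}{10}.


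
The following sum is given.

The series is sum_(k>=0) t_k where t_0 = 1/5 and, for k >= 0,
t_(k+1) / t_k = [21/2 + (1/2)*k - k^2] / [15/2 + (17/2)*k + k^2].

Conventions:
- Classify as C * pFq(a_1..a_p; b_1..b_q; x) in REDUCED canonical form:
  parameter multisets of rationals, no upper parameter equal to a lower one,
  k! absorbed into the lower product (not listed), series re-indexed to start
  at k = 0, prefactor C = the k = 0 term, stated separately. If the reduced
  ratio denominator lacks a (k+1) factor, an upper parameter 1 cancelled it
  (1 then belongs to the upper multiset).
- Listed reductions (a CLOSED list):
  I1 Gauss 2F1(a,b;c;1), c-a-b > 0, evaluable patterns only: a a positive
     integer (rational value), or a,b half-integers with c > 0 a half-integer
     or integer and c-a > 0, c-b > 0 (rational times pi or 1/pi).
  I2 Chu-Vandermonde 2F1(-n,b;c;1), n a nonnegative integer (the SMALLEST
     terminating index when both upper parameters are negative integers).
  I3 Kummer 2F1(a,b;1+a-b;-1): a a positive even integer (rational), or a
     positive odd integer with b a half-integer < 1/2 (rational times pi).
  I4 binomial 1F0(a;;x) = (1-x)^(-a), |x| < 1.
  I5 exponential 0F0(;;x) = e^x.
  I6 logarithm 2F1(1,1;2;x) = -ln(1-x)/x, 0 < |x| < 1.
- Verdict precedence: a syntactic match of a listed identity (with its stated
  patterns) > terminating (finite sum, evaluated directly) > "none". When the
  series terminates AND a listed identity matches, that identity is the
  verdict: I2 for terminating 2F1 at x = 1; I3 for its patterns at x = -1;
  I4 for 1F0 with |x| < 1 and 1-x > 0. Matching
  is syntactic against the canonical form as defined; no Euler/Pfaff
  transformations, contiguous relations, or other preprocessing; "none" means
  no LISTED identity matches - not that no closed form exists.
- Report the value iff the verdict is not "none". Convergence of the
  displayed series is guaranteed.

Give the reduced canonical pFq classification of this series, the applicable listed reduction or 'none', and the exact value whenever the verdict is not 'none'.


Classification (C = 1/5): 2F1 with upper {-7/2, 3}, lower {15/2}, argument x = -1. Verdict: Kummer (I3) matches (x = -1; c = 15/2 equals 1+a-b for upper {-7/2, 3}: listed pattern). Value: (9009/40960) * pi.

Key observation: with t_0 = 1/5, the expanded ratio factors over Q; prefactor 1/5, roots give parameters.
Term ratio: r(k) = (-1) * (k-7/2) (k+3) / [(k+15/2) (k+1)] - rational; roots negated = parameters, x = (-1), C = 1/5.


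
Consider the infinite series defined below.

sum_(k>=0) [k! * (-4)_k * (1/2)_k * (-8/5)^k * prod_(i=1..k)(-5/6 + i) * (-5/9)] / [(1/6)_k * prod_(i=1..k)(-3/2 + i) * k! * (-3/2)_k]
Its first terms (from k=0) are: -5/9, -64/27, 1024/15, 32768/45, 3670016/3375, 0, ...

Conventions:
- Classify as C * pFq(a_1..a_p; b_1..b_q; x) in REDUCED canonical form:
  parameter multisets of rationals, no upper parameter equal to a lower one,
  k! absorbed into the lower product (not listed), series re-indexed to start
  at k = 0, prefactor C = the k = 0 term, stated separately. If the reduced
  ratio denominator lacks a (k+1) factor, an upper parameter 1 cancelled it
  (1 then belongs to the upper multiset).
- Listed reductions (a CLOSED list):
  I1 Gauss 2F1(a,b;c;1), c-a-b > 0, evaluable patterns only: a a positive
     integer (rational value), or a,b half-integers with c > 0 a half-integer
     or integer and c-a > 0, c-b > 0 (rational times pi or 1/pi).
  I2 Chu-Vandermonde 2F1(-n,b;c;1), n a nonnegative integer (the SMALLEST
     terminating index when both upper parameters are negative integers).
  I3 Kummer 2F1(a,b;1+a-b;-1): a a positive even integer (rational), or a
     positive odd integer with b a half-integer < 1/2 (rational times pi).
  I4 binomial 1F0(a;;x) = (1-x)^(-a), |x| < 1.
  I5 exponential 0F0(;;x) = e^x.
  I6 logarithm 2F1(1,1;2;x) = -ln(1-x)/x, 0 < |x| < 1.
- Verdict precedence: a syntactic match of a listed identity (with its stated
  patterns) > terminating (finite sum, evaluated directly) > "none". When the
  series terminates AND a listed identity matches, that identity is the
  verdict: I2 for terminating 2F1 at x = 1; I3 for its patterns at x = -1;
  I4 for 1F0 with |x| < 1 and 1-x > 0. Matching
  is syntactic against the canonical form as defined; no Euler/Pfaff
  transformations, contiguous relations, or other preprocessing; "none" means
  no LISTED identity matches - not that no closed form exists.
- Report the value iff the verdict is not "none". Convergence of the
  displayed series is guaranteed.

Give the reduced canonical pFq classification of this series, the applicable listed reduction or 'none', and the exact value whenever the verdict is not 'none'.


This is -5/9 * 3F2(-4, 1/2, 1; -3/2, -1/2; -8/5) in reduced canonical form. Verdict: terminating. (-4)_k vanishes past k = 4, leaving a 5-term sum, computed directly. Value: 705349/375.

Key observation: t_0 = -5/9 here, and the running product (C = -5/9) telescopes to a rising factorial.
Term ratio: r(k) = (-8/5) * (k-4) (k+1/2) (k+1) / [(k-3/2) (k-1/2) (k+1)] - rational in k. x = (-8/5); t_0 = -5/9; negate the roots.


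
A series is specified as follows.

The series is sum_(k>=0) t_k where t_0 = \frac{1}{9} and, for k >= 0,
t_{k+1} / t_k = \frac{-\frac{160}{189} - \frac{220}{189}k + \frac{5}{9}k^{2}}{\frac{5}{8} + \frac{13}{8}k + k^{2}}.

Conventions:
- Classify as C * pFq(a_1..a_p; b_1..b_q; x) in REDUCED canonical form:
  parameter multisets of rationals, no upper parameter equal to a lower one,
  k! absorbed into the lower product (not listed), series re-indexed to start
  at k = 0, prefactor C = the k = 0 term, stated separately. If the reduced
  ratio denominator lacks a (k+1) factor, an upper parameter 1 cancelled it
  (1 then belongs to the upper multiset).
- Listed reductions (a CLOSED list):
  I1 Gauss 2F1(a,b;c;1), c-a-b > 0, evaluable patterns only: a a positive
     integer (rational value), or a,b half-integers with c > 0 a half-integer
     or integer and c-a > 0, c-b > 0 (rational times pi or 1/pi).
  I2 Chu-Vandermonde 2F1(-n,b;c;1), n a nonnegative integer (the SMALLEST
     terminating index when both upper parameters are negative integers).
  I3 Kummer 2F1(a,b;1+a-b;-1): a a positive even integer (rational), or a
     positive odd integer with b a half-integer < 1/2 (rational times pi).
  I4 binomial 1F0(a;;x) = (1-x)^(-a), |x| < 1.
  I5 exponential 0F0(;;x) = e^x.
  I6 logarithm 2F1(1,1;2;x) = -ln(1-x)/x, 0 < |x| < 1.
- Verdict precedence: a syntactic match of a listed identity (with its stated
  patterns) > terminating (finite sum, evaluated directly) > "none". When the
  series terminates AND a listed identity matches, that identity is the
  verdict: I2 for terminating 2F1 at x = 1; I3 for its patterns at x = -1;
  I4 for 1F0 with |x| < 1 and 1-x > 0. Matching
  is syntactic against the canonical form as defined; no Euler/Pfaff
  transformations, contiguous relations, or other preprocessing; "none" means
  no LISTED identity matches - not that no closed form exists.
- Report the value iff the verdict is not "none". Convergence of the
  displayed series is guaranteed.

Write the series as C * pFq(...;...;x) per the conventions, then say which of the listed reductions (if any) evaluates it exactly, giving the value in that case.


The series (x = \frac{5}{9}) is 2F1: upper {-\frac{8}{3}, \frac{4}{7}}, lower {\frac{5}{8}}, prefactor \frac{1}{9}. Verdict: none - at argument \frac{5}{9} the multisets {-\frac{8}{3}, \frac{4}{7}} ; {\frac{5}{8}} match no listed identity.

Structural cue: from the first term \frac{1}{9}: factor the ratio over Q (prefactor 1/9): negated roots = parameters.
Adjacent-term ratio: r(k) = \frac{5}{9} * (k-\frac{8}{3}) (k+\frac{4}{7}) / [(k+\frac{5}{8}) (k+1)] ; factor over Q: parameters, x = \frac{5}{9}, and C = \frac{1}{9}.


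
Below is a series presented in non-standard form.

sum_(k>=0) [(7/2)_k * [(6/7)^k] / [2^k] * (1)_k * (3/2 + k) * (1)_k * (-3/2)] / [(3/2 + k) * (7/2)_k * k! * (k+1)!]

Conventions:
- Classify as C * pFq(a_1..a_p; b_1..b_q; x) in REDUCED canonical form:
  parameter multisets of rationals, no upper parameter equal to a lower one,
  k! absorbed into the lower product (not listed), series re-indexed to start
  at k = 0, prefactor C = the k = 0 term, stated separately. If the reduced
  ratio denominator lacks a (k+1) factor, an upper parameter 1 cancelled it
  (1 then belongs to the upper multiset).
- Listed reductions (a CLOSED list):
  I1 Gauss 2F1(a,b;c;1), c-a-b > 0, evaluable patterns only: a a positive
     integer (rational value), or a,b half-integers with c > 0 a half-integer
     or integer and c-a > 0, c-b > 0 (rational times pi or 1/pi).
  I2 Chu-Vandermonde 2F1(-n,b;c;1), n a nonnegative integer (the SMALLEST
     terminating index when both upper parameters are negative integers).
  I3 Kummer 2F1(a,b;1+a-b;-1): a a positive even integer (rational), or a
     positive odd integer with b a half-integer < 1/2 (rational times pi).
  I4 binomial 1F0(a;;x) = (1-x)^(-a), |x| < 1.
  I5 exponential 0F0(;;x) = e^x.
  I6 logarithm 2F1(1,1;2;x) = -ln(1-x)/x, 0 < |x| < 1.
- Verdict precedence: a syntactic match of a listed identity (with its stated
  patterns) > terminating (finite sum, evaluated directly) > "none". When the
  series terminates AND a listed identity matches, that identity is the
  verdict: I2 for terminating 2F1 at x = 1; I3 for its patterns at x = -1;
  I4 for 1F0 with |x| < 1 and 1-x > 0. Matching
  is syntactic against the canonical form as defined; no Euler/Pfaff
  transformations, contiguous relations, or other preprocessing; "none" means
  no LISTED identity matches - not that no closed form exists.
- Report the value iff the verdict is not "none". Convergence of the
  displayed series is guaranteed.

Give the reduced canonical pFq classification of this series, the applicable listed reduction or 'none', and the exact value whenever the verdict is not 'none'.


x = 3/7 here; the reduced form reads 2F1, upper {1, 1}, lower {2}, C = -3/2. Verdict (x = 3/7): logarithm (I6) applies (the logarithm: parameters (1,1;2), x = 3/7). Sum: (7/2) * ln(4/7).

Key observation: t_0 being -3/2, the denominator's factorial ratio (C = -3/2) is a lower Pochhammer.
Ratio: r(k) = (3/7) * (k+1) (k+1) / [(k+2) (k+1)] - rational in k, leading ratio (3/7); with t_0 = -3/2, classification follows.


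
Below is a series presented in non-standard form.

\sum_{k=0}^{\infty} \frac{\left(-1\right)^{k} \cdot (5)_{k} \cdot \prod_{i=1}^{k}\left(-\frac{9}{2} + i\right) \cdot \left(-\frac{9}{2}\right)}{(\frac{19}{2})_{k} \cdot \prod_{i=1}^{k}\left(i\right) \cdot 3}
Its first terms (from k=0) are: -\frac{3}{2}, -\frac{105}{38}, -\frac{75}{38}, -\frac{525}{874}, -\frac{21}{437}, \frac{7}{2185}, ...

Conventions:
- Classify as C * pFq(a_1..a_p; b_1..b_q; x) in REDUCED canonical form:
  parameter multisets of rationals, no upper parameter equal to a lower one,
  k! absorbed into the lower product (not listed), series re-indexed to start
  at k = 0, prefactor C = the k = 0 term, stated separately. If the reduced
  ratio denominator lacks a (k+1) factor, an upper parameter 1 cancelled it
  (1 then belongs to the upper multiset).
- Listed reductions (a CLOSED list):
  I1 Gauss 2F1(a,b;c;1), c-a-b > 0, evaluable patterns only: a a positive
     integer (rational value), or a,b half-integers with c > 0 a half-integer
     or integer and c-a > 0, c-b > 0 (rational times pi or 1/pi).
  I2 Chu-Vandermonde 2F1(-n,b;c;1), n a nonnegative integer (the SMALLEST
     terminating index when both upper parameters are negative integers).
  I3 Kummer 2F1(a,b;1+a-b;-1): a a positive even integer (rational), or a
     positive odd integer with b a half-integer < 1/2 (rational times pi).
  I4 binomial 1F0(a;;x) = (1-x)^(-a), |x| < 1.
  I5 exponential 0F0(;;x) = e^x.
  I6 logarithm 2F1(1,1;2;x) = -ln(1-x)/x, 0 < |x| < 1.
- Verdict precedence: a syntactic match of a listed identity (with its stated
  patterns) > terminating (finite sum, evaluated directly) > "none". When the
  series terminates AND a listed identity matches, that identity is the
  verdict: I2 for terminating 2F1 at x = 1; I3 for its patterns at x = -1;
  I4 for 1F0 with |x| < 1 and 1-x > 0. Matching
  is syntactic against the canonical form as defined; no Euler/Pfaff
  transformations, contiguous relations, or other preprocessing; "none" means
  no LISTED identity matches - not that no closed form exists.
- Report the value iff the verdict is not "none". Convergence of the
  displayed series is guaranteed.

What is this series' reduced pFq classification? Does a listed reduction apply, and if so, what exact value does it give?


x = -1 here; the reduced form reads 2F1, upper {-\frac{7}{2}, 5}, lower {\frac{19}{2}}, C = -\frac{3}{2}. Verdict: the Kummer evaluation I3 applies (x = -1; c = \frac{19}{2} equals 1+a-b for upper {-\frac{7}{2}, 5}: listed pattern). Sum: \left(-\frac{2297295}{1048576}\right) \cdot \pi.

Key step: with t_0 = -\frac{3}{2}, the constant factors (C = -3/2, x = -1) combine into one prefactor.
Adjacent-term ratio: r(k) = -1 * (k-\frac{7}{2}) (k+5) / [(k+\frac{19}{2}) (k+1)] - rational in k, leading ratio -1; with t_0 = -\frac{3}{2}, classification follows.


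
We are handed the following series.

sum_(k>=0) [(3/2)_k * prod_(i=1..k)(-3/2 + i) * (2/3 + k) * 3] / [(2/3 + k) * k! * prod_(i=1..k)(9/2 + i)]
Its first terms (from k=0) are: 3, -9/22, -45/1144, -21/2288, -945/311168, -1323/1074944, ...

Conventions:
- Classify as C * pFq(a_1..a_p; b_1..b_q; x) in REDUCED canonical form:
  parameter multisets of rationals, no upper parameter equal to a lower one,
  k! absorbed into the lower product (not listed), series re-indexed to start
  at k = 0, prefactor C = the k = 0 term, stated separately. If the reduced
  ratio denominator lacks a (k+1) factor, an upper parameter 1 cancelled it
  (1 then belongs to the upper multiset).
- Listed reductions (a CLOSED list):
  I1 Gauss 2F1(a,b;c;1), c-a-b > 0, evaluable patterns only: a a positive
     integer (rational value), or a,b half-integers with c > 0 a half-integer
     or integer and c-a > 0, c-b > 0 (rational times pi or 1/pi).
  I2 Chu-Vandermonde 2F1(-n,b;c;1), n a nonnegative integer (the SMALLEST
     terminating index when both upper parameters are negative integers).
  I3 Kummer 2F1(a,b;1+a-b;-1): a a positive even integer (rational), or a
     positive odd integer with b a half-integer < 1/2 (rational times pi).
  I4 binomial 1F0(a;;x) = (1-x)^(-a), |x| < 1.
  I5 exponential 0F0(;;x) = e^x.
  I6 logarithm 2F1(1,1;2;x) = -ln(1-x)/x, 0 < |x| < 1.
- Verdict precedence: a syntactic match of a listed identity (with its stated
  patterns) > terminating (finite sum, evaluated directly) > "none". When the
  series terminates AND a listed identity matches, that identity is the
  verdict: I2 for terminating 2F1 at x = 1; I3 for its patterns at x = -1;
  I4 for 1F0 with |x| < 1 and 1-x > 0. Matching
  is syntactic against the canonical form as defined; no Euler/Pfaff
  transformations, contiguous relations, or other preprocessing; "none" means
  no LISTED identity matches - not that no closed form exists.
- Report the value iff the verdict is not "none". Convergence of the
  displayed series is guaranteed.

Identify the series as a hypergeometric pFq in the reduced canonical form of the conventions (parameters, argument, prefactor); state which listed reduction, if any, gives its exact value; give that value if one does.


With C = 3: the canonical form is 2F1(-1/2, 3/2; 11/2; 1). Verdict: the half-integer Gauss pattern (I1) matches (x = 1; upper {-1/2, 3/2} half-integers, c = 11/2 in the evaluable pattern). Hence: (6615/8192) * pi.

Key observation: from the first term 3: the running product (prefactor 3) telescopes to a rising factorial.
Term ratio: r(k) = 1 * (k-1/2) (k+3/2) / [(k+11/2) (k+1)] - poly over poly, x = 1 from leading terms; C = 3 at k = 0.


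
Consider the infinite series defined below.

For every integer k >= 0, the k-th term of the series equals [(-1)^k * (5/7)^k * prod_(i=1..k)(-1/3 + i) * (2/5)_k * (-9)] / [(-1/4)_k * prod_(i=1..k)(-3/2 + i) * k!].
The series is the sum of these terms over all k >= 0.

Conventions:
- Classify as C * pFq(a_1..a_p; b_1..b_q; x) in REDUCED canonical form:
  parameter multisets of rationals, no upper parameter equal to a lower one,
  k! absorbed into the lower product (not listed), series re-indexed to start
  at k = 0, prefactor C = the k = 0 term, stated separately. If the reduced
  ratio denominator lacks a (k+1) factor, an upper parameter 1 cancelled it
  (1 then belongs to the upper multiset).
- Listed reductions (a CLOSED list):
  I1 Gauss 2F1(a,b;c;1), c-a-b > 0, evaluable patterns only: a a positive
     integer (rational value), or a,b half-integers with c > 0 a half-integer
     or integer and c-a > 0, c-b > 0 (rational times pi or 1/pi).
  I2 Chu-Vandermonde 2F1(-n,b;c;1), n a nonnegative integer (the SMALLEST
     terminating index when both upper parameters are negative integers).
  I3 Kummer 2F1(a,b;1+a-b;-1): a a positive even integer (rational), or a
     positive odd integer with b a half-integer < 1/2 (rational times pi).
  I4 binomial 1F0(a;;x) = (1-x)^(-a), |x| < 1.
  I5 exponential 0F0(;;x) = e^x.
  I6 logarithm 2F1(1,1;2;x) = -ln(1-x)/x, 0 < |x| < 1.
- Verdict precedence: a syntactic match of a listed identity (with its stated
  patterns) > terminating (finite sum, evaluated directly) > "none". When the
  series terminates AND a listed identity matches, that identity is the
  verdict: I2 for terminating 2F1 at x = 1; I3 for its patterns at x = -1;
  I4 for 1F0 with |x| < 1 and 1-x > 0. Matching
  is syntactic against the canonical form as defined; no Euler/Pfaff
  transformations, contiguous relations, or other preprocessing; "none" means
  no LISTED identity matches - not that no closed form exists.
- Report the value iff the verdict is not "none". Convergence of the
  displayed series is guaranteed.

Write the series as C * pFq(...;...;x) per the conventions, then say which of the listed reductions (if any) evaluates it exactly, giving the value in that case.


Canonical form: C = -9 times 2F2 with upper {2/5, 2/3}, lower {-1/2, -1/4}, x = -5/7. Verdict: none. Every listed pattern misses the 2F2 form at -5/7, upper {2/5, 2/3}.

Key observation: with t_0 = -9, the lower running product (prefactor -9) is a rising factorial.
Term ratio: r(k) = (-5/7) * (k+2/5) (k+2/3) / [(k-1/2) (k-1/4) (k+1)] - rational in k. x = (-5/7); t_0 = -9; negate the roots.


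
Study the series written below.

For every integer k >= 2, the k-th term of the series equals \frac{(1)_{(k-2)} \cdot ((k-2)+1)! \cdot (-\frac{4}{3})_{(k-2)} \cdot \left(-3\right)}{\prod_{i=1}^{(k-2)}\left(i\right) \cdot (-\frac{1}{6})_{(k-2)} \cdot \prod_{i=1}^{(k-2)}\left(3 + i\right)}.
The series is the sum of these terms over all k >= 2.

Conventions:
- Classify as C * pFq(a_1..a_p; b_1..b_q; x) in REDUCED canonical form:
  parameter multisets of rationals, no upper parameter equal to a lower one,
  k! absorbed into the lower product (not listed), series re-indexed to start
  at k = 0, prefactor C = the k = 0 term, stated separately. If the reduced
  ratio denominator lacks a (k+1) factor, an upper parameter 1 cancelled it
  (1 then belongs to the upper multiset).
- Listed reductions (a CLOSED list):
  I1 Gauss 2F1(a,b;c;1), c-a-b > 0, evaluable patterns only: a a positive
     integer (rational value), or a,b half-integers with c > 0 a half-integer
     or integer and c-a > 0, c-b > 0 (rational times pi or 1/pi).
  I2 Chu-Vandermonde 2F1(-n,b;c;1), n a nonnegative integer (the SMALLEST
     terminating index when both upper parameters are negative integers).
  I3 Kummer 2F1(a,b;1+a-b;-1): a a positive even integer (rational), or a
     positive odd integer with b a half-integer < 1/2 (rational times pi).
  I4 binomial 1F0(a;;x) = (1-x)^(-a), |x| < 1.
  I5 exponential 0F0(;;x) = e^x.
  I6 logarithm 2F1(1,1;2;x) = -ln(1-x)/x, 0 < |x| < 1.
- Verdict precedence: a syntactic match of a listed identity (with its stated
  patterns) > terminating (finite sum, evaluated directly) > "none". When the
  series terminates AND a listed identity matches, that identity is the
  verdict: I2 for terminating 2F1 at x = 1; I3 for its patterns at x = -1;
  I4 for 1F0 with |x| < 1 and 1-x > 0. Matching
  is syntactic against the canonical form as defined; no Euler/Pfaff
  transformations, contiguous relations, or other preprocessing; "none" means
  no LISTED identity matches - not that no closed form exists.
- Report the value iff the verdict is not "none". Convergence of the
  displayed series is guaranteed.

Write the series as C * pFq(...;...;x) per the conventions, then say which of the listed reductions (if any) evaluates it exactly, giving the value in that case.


Prefactor -3, argument 1: 3F2 with upper {-\frac{4}{3}, 1, 2} over lower {-\frac{1}{6}, 4}. Verdict: none. A 3F2 with upper {-\frac{4}{3}, 1, 2} fits none of I1-I6 at x = 1; the sum runs forever.

Structural cue: from the first term -3: the factorial ratio (C = -3, x = 1) (k+a-1)!/(a-1)! is a rising factorial (a)_k.
Term ratio: r(k) = 1 * (k-\frac{4}{3}) (k+1) (k+2) / [(k-\frac{1}{6}) (k+4) (k+1)] - rational in k. x = 1; t_0 = -3; negate the roots.


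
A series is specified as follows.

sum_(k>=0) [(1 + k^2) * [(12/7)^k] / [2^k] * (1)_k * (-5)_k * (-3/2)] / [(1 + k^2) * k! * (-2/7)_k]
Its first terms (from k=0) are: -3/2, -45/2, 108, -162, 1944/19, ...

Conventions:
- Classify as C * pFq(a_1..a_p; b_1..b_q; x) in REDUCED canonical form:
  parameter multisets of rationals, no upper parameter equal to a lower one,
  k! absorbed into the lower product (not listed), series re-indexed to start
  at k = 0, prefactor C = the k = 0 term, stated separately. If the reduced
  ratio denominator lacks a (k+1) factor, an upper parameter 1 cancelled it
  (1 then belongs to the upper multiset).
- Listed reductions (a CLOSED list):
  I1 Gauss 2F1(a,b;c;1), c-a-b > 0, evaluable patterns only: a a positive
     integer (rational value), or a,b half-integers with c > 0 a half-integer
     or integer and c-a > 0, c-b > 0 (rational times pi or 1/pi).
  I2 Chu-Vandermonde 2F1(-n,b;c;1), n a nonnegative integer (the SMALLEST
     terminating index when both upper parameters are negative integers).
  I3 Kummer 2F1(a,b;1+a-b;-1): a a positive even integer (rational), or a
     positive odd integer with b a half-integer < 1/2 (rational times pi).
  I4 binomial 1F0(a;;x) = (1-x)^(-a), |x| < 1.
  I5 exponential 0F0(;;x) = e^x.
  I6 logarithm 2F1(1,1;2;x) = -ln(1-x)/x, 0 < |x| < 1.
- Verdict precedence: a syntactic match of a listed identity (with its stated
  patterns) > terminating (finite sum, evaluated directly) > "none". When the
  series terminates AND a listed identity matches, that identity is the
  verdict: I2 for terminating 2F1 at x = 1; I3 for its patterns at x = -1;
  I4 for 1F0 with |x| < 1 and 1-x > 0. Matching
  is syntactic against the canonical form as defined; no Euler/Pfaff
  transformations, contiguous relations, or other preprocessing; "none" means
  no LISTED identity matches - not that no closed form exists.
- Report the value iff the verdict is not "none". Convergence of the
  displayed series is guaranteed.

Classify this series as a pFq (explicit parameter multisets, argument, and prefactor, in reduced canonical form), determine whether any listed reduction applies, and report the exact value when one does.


Prefactor -3/2, argument 6/7: 2F1 with upper {-5, 1} over lower {-2/7}. Verdict: terminating - no listed pattern fits, but -5 in the upper list cuts the series at k = 5; direct evaluation. Value: 174/247.

Key observation: t_0 = -3/2 here, and the two k-th powers (prefactor -3/2) combine into one argument.
Step ratio: r(k) = (6/7) * (k-5) (k+1) / [(k-2/7) (k+1)] - rational; roots negated = parameters, x = (6/7), C = -3/2.


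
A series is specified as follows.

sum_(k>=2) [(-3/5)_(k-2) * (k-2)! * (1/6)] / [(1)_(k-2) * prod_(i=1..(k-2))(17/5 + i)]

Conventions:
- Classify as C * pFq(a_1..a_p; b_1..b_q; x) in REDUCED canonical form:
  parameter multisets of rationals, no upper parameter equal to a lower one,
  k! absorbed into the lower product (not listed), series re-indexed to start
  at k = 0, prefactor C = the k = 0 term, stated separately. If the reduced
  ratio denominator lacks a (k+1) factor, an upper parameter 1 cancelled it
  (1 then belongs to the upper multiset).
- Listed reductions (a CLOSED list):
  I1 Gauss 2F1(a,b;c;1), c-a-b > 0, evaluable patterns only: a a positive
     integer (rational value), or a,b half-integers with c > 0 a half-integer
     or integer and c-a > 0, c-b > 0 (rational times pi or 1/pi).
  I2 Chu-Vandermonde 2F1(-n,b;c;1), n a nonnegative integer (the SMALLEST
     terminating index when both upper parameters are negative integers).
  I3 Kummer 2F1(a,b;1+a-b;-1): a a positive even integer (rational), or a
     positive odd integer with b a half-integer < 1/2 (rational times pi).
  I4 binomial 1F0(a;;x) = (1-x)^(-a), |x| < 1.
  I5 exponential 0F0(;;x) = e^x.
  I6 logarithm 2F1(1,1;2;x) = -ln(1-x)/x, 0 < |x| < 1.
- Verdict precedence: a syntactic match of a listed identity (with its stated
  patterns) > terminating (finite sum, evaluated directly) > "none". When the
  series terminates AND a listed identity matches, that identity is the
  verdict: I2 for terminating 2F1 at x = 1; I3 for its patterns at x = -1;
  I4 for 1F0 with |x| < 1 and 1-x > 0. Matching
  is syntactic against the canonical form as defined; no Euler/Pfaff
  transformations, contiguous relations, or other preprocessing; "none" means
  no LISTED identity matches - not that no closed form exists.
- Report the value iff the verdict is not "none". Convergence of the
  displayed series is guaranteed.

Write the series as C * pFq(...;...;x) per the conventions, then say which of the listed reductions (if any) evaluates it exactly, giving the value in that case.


The series (x = 1) is 2F1: upper {-3/5, 1}, lower {22/5}, prefactor 1/6. Verdict at x = 1: Gauss's theorem (I1) matches (x = 1: the Gamma ratio telescopes since c-a-b = 4 > 0 and a = 1 in Z>0). Value: 17/120.

The tell: with t_0 = 1/6, the lower running product (C = 1/6, x = 1) is a rising factorial.
Adjacent-term ratio: r(k) = 1 * (k-3/5) (k+1) / [(k+22/5) (k+1)] - rational in k. x = 1; t_0 = 1/6; negate the roots.


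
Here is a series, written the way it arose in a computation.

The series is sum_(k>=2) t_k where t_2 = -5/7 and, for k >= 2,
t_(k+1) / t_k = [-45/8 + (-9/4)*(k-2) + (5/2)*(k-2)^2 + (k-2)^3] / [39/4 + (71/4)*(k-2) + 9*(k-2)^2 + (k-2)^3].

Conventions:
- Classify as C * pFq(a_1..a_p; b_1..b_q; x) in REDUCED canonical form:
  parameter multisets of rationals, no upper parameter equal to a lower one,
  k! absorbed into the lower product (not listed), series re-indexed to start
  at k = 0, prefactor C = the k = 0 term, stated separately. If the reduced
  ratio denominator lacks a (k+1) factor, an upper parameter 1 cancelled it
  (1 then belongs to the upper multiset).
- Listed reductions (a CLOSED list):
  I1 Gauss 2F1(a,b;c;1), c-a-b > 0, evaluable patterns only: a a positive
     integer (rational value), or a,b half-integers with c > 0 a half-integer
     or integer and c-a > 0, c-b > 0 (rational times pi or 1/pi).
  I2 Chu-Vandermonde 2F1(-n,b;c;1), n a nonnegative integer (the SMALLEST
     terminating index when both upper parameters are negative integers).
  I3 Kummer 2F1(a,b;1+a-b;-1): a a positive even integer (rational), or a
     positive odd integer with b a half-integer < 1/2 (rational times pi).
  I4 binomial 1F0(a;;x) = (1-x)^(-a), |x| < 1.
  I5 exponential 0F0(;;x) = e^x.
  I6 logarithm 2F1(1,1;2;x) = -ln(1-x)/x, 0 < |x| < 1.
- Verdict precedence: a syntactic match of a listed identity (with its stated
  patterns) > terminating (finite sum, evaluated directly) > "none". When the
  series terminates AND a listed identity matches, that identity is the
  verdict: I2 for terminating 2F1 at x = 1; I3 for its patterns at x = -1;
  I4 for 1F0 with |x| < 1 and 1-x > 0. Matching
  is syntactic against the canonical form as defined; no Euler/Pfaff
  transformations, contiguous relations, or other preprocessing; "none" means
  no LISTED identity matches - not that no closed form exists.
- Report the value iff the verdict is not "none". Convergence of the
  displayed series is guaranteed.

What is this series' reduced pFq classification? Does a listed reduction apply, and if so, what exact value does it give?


The series (x = 1) is 2F1: upper {-3/2, 5/2}, lower {13/2}, prefactor -5/7. Verdict: Gauss (I1, half-integer pattern) fires (x = 1; upper {-3/2, 5/2} half-integers, c = 13/2 in the evaluable pattern). Sum: (-7425/65536) * pi.

The tell: from the first term -5/7: cancel k + 3/2 from the displayed ratio first; then prefactor -5/7.
Ratio: r(k) = 1 * (k-3/2) (k+5/2) / [(k+13/2) (k+1)] ; factor over Q: parameters, x = 1, and C = -5/7.


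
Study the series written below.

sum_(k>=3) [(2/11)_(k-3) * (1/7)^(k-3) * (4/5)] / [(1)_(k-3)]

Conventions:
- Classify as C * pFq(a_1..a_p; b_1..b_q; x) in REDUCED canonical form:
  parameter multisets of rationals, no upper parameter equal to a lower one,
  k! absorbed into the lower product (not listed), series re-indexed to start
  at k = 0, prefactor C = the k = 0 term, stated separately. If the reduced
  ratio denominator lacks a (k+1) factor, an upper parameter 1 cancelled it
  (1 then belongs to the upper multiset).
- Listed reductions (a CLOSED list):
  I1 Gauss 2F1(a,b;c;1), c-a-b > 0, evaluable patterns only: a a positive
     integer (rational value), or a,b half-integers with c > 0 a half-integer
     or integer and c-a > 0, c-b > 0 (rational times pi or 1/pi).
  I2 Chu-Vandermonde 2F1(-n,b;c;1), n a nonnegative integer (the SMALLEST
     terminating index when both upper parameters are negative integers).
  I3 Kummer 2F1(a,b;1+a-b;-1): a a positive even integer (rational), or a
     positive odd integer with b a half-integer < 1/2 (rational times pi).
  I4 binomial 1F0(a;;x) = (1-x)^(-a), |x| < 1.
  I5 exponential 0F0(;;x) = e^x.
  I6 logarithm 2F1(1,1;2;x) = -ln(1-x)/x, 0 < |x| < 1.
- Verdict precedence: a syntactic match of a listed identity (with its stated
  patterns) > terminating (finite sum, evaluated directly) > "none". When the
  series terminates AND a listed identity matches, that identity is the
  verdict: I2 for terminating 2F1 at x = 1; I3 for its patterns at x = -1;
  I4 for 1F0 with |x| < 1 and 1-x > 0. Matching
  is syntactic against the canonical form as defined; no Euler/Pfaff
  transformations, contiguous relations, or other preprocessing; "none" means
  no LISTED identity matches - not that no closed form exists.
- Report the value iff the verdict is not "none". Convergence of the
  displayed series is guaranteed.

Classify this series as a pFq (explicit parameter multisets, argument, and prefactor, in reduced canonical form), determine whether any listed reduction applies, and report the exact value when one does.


The tell: t_0 being 4/5, (1)_k (C = 4/5) is k! itself.
Ratio: r(k) = (1/7) * (k+2/11) / [(k+1)] - rational in k, leading ratio (1/7); with t_0 = 4/5, classification follows.

Prefactor 4/5, argument 1/7: 1F0 with upper {2/11} over lower {-}. Verdict: the binomial series (I4) fires (the 1F0 binomial series: exponent -2/11, x = 1/7). Hence: (4/5) * (6/7)^(-2/11).


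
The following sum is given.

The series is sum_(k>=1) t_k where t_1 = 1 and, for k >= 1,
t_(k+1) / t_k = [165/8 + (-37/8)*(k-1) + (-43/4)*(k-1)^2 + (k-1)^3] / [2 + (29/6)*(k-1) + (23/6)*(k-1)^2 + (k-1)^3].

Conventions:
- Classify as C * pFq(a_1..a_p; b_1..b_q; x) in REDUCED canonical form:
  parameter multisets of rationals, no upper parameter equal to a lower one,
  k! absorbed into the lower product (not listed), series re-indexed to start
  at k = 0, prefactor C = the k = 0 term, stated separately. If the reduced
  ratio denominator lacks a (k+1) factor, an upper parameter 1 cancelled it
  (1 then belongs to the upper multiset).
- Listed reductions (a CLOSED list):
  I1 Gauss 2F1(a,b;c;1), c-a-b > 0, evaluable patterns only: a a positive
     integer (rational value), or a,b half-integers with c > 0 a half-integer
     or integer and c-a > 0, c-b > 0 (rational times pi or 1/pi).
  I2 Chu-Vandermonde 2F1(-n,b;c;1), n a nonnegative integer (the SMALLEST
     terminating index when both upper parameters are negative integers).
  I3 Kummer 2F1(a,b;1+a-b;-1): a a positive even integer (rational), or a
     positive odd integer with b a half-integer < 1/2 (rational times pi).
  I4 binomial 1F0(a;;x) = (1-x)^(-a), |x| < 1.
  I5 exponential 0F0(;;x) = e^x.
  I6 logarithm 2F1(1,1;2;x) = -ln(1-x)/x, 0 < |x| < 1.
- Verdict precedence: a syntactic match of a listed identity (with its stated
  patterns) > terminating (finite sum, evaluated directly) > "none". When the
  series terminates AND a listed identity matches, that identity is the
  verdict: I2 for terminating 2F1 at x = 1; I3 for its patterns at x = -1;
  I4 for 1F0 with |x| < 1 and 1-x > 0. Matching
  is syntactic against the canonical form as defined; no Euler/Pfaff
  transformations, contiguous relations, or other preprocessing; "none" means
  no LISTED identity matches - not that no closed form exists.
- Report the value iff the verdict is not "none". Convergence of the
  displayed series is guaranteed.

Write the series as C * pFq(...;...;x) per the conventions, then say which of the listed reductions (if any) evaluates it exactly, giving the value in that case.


Canonical form: C = 1 times 2F1 with upper {-11, -5/4}, lower {4/3}, x = 1. Verdict: Vandermonde's identity (I2) applies (terminating 2F1 at x = 1 with n = 11, b = -5/4, c = 4/3). Hence: 1437245239379693/97109210562560.

First insight: t_0 = 1 here, and the ratio is unreduced: k + 3/2 divides both sides (C = 1, x = 1).
Consecutive-term ratio: r(k) = 1 * (k-11) (k-5/4) / [(k+4/3) (k+1)] - rational in k. x = 1; t_0 = 1; negate the roots.


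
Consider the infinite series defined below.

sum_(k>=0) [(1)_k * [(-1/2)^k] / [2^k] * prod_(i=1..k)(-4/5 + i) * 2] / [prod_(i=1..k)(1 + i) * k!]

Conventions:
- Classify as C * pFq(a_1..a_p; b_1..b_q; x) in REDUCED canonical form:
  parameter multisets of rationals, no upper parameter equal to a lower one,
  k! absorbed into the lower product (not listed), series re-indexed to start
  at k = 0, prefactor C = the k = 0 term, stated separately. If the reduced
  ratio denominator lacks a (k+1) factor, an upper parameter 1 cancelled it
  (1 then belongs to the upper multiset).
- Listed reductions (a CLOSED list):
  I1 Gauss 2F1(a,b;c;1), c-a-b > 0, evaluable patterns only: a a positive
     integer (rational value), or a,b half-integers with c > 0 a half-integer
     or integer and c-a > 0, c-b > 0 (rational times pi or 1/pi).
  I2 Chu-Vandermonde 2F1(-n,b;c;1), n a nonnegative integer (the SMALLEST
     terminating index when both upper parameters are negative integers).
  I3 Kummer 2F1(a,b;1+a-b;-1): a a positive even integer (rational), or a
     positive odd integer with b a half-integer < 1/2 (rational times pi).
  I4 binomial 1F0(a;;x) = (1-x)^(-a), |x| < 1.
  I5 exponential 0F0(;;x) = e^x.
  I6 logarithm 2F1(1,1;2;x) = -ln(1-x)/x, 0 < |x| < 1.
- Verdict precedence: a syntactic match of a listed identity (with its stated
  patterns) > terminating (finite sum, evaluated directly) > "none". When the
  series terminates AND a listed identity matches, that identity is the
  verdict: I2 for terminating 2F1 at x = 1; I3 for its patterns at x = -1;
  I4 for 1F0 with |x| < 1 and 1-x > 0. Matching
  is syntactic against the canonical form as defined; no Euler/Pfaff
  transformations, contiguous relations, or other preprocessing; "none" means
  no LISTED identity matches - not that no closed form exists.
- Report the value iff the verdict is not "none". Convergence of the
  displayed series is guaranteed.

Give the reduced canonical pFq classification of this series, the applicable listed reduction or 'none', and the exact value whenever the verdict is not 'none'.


The series (x = -1/4) is 2F1: upper {1/5, 1}, lower {2}, prefactor 2. Verdict: no listed reduction: x = -1/4 and upper {1/5, 1} fail every I1-I6 pattern.

Key step: x = (-1/4) and the lower running product (prefactor 2) is a rising factorial.
Adjacent-term ratio: r(k) = (-1/4) * (k+1/5) (k+1) / [(k+2) (k+1)] - rational; roots negated = parameters, x = (-1/4), C = 2.
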